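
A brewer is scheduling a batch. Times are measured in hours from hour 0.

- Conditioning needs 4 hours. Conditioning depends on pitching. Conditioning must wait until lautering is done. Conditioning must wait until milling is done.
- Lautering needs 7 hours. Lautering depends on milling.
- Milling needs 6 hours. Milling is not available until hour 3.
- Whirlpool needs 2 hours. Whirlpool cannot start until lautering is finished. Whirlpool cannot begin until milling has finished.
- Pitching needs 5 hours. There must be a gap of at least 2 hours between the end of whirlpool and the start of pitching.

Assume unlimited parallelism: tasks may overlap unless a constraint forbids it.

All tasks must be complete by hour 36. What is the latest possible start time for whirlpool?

To finish by hour 36, conditioning (duration 4) must start no later than hour 32.
Pitching must finish before conditioning (must start by hour 32). With a 5-hour duration, pitching must start by 32 − 5 = hour 27.
Since pitching (must start by hour 27, minus 2-hour gap → hour 25) depends on it, whirlpool must finish by hour 25. Backing off its 2-hour duration gives a latest start of hour 23.

23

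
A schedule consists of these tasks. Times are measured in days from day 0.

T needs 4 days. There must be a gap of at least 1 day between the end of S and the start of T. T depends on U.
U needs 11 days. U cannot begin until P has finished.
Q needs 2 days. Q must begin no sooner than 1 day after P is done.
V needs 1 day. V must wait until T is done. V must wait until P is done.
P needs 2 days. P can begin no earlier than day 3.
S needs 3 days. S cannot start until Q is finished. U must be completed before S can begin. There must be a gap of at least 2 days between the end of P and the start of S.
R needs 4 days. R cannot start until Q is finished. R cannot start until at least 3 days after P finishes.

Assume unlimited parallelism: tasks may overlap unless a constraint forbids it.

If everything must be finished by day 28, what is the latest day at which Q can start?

R must finish by day 28; it takes 4 days, so it must start by 28 − 4 = day 24.
Nothing follows V; the deadline of day 28 is its only limit. It must start by 28 − 1 = day 27.
T feeds into V (must start by day 27); so T must finish by day 27 and therefore start by day 23.
S feeds into T (must start by day 23, minus 1-day gap → day 22); so S must finish by day 22 and therefore start by day 19.
Q has several dependents: R (must start by day 24); S (must start by day 19). The earliest of those limits is day 19, so Q must start by 19 − 2 = day 17.

17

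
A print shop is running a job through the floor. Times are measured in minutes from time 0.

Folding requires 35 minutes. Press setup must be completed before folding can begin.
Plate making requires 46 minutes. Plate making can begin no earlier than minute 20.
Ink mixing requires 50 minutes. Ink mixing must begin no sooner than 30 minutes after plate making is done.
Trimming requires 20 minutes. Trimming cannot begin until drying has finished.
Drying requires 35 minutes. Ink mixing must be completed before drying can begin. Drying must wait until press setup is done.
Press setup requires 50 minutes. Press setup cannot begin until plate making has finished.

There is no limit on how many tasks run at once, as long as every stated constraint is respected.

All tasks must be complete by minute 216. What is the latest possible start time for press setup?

Nothing follows trimming; the deadline of minute 216 is its only limit. It must start by 216 − 20 = minute 196.
Drying must finish before trimming (must start by minute 196). With a 35-minute duration, drying must start by 196 − 35 = minute 161.
To finish by minute 216, folding (duration 35) must start no later than minute 181.
Press setup must finish in time for drying (must start by minute 161); folding (must start by minute 181). The tightest is minute 161, so press setup must start by 161 − 50 = minute 111.

111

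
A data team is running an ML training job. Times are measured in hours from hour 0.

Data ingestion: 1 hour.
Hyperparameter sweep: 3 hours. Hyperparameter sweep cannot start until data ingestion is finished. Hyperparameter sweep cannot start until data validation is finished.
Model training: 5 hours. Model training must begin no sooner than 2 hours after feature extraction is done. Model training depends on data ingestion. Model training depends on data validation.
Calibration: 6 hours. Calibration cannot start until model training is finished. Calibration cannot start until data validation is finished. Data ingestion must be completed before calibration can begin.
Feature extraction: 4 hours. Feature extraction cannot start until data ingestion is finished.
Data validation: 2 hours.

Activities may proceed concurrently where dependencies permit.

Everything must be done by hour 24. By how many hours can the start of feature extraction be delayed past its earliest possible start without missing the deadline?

6

Data ingestion can start immediately at hour 0; it finishes at hour 1.
Feature extraction waits on data ingestion (finishes hour 1), so it starts at hour 1 and finishes at 1 + 4 = hour 5.

Working backward from the deadline:
Calibration must finish by hour 24; it takes 6 hours, so it must start by 24 − 6 = hour 18.
Model training has to be done before calibration (must start by hour 18). That means finishing by hour 18, i.e. starting by 18 − 5 = hour 13.
Feature extraction feeds into model training (must start by hour 13, minus 2-hour gap → hour 11); so feature extraction must finish by hour 11 and therefore start by hour 7.
So feature extraction can start as early as hour 1 and as late as hour 7, giving 7 − 1 = 6 hours of slack.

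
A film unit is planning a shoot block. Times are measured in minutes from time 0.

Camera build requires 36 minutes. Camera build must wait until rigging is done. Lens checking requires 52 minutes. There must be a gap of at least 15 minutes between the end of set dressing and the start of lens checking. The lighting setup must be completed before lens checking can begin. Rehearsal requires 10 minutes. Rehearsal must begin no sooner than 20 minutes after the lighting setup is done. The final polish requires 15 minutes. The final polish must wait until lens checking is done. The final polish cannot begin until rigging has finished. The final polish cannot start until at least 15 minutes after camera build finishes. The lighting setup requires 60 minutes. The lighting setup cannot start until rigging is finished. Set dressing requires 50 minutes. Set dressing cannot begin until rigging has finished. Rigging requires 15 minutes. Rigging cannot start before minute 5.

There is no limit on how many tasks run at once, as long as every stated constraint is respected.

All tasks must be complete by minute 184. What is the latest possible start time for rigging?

Nothing follows the final polish; the deadline of minute 184 is its only limit. It must start by 184 − 15 = minute 169.
Since the final polish (must start by minute 169) depends on it, lens checking must finish by minute 169. Backing off its 52-minute duration gives a latest start of minute 117.
Set dressing feeds into lens checking (must start by minute 117, minus 15-minute gap → minute 102); so set dressing must finish by minute 102 and therefore start by minute 52.
To finish by minute 184, rehearsal (duration 10) must start no later than minute 174.
The lighting setup feeds lens checking (must start by minute 117); rehearsal (must start by minute 174, minus 20-minute gap → minute 154). Taking the minimum, the lighting setup must finish by minute 117 and start by 117 − 60 = minute 57.
Camera build must finish before the final polish (must start by minute 169, minus 15-minute gap → minute 154). With a 36-minute duration, camera build must start by 154 − 36 = minute 118.
Rigging has several dependents: set dressing (must start by minute 52); the lighting setup (must start by minute 57); camera build (must start by minute 118); the final polish (must start by minute 169). The earliest of those limits is minute 52, so rigging must start by 52 − 15 = minute 37.

37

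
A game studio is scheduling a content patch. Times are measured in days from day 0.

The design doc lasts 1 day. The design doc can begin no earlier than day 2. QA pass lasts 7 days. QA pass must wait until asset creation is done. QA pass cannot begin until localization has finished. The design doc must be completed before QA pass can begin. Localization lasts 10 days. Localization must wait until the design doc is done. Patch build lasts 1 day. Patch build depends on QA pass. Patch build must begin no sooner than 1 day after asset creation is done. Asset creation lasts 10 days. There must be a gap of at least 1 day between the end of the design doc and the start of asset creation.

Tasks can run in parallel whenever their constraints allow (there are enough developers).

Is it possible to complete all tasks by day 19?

No

The design doc cannot begin until its own release at day 2. It runs from day 2 to 2 + 1 = day 3.
Localization cannot begin until the design doc (finishes day 3). It runs from day 3 to 3 + 10 = day 13.
After the design doc (finishes day 3, plus 1-day gap → day 4), asset creation can start at day 4 and finishes at day 14.
QA pass has to wait for asset creation (finishes day 14); localization (finishes day 13); the design doc (finishes day 3). The latest of these is day 14, so QA pass runs day 14 to 14 + 7 = day 21.
For patch build: QA pass (finishes day 21); asset creation (finishes day 14, plus 1-day gap → day 15). Taking the maximum gives a start of day 21, and it finishes at 21 + 1 = day 22.
The earliest everything can be done is day 22, which is after the deadline of 19, so it is not possible.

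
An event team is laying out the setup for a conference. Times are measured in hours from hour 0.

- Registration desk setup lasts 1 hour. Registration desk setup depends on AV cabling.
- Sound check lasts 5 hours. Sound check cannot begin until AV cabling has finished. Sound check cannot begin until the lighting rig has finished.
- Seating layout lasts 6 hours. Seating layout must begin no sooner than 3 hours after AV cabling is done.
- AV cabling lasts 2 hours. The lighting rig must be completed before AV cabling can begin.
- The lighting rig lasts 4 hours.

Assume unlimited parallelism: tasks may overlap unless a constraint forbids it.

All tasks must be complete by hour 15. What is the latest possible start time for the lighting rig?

Nothing follows seating layout; the deadline of hour 15 is its only limit. It must start by 15 − 6 = hour 9.
Registration desk setup must finish by hour 15; it takes 1 hour, so it must start by 15 − 1 = hour 14.
Sound check has no dependents, so it just needs to finish by hour 15. Starting by 15 − 5 = hour 10 achieves that.
For AV cabling: seating layout (must start by hour 9, minus 3-hour gap → hour 6); registration desk setup (must start by hour 14); sound check (must start by hour 10). The most restrictive is hour 6; with a 2-hour duration, AV cabling must start by hour 4.
The lighting rig must finish in time for AV cabling (must start by hour 4); sound check (must start by hour 10). The tightest is hour 4, so the lighting rig must start by 4 − 4 = hour 0.

0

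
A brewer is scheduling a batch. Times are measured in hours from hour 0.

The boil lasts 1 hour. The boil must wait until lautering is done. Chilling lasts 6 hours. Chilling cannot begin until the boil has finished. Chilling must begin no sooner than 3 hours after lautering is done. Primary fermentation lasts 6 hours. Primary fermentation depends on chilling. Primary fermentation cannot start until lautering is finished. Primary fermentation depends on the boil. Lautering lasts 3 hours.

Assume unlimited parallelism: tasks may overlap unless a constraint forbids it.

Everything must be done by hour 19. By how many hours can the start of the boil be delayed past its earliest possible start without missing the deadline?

Nothing blocks lautering, so it runs from hour 0 to hour 3.
The boil waits on lautering (finishes hour 3), so it starts at hour 3 and finishes at 3 + 1 = hour 4.

Working backward from the deadline:
Nothing follows primary fermentation; the deadline of hour 19 is its only limit. It must start by 19 − 6 = hour 13.
Chilling has to be done before primary fermentation (must start by hour 13). That means finishing by hour 13, i.e. starting by 13 − 6 = hour 7.
The boil feeds chilling (must start by hour 7); primary fermentation (must start by hour 13). Taking the minimum, the boil must finish by hour 7 and start by 7 − 1 = hour 6.
So the boil can start as early as hour 3 and as late as hour 6, giving 6 − 3 = 3 hours of slack.

3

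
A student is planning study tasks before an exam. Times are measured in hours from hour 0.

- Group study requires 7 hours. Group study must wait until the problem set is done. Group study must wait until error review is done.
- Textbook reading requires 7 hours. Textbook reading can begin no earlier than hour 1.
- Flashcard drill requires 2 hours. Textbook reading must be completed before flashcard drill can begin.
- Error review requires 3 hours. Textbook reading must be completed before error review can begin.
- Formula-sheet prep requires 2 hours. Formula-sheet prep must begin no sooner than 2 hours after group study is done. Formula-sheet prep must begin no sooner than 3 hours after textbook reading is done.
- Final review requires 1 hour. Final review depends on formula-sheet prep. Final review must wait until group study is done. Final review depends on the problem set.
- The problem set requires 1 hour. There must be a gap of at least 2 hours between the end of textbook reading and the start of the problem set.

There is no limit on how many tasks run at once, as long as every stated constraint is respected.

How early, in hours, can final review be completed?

After its own release at hour 1, textbook reading can start at hour 1 and finishes at hour 8.
After textbook reading (finishes hour 8), error review can start at hour 8 and finishes at hour 11.
After textbook reading (finishes hour 8, plus 2-hour gap → hour 10), the problem set can start at hour 10 and finishes at hour 11.
Group study cannot start until the problem set (finishes hour 11); error review (finishes hour 11). The controlling bound is hour 11, so group study finishes at 11 + 7 = hour 18.
Formula-sheet prep cannot start until group study (finishes hour 18, plus 2-hour gap → hour 20); textbook reading (finishes hour 8, plus 3-hour gap → hour 11). The controlling bound is hour 20, so formula-sheet prep finishes at 20 + 2 = hour 22.
For final review: formula-sheet prep (finishes hour 22); group study (finishes hour 18); the problem set (finishes hour 11). Taking the maximum gives a start of hour 22, and it finishes at 22 + 1 = hour 23.

23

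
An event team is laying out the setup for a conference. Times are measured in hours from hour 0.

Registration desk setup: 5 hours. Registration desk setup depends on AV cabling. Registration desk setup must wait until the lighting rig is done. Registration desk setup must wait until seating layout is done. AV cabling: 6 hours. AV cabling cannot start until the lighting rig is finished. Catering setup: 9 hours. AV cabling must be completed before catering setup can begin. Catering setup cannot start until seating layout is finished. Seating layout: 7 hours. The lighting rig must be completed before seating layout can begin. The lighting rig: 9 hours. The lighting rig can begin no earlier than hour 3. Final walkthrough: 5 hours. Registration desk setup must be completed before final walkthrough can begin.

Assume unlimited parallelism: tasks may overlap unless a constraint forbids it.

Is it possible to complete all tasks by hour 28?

The lighting rig waits on its own release at hour 3, so it starts at hour 3 and finishes at 3 + 9 = hour 12.
After the lighting rig (finishes hour 12), seating layout can start at hour 12 and finishes at hour 19.
AV cabling waits on the lighting rig (finishes hour 12), so it starts at hour 12 and finishes at 12 + 6 = hour 18.
Catering setup cannot start until AV cabling (finishes hour 18); seating layout (finishes hour 19). The controlling bound is hour 19, so catering setup finishes at 19 + 9 = hour 28.
Registration desk setup needs all of AV cabling (finishes hour 18); the lighting rig (finishes hour 12); seating layout (finishes hour 19). That puts its earliest start at hour 19; it finishes at 19 + 5 = hour 24.
Final walkthrough cannot begin until registration desk setup (finishes hour 24). It runs from hour 24 to 24 + 5 = hour 29.
The earliest everything can be done is hour 29, which is after the deadline of 28, so it is not possible.

No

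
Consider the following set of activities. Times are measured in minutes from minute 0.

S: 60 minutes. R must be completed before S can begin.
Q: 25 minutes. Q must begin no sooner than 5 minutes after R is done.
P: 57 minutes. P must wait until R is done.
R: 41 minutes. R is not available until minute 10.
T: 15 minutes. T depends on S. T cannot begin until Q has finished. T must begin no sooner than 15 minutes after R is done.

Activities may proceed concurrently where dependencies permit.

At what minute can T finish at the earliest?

After its own release at minute 10, R can start at minute 10 and finishes at minute 51.
S cannot begin until R (finishes minute 51). It runs from minute 51 to 51 + 60 = minute 111.
Q waits on R (finishes minute 51, plus 5-minute gap → minute 56), so it starts at minute 56 and finishes at 56 + 25 = minute 81.
T has to wait for S (finishes minute 111); Q (finishes minute 81); R (finishes minute 51, plus 15-minute gap → minute 66). The latest of these is minute 111, so T runs minute 111 to 111 + 15 = minute 126.

126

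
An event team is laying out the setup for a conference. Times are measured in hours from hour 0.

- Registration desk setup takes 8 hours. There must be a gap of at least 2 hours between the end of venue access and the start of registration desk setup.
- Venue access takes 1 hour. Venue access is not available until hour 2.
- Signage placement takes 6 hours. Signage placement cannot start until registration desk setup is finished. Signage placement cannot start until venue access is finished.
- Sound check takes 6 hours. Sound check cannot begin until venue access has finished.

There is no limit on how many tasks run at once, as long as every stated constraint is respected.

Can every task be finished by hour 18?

After its own release at hour 2, venue access can start at hour 2 and finishes at hour 3.
After venue access (finishes hour 3), sound check can start at hour 3 and finishes at hour 9.
Registration desk setup waits on venue access (finishes hour 3, plus 2-hour gap → hour 5), so it starts at hour 5 and finishes at 5 + 8 = hour 13.
For signage placement: registration desk setup (finishes hour 13); venue access (finishes hour 3). Taking the maximum gives a start of hour 13, and it finishes at 13 + 6 = hour 19.
The earliest everything can be done is hour 19, which is after the deadline of 18, so it is not possible.

No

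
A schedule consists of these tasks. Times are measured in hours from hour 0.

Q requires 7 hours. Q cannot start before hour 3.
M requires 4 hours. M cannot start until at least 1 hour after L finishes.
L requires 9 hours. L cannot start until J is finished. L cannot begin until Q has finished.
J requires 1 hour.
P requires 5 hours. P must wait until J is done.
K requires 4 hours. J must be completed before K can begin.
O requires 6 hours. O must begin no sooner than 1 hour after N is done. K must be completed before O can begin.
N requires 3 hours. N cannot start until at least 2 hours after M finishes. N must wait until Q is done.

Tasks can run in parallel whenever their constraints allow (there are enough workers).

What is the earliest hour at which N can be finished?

29

After its own release at hour 3, Q can start at hour 3 and finishes at hour 10.
J has no prerequisites, so it starts at hour 0 and finishes at hour 1.
For L: J (finishes hour 1); Q (finishes hour 10). Taking the maximum gives a start of hour 10, and it finishes at 10 + 9 = hour 19.
M waits on L (finishes hour 19, plus 1-hour gap → hour 20), so it starts at hour 20 and finishes at 20 + 4 = hour 24.
N has to wait for M (finishes hour 24, plus 2-hour gap → hour 26); Q (finishes hour 10). The latest of these is hour 26, so N runs hour 26 to 26 + 3 = hour 29.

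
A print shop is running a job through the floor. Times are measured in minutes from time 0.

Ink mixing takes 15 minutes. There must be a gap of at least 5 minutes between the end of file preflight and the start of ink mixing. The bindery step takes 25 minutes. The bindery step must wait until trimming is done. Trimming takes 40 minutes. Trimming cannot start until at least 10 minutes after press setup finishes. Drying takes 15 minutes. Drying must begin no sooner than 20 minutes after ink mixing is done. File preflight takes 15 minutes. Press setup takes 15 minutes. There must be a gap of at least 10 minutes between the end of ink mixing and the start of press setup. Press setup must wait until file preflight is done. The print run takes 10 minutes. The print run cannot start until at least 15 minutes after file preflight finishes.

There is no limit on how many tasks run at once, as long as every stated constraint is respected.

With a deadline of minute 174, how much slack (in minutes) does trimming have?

File preflight has no prerequisites, so it starts at minute 0 and finishes at minute 15.
Ink mixing cannot begin until file preflight (finishes minute 15, plus 5-minute gap → minute 20). It runs from minute 20 to 20 + 15 = minute 35.
For press setup: ink mixing (finishes minute 35, plus 10-minute gap → minute 45); file preflight (finishes minute 15). Taking the maximum gives a start of minute 45, and it finishes at 45 + 15 = minute 60.
Trimming cannot begin until press setup (finishes minute 60, plus 10-minute gap → minute 70). It runs from minute 70 to 70 + 40 = minute 110.

Working backward from the deadline:
To finish by minute 174, the bindery step (duration 25) must start no later than minute 149.
Trimming feeds into the bindery step (must start by minute 149); so trimming must finish by minute 149 and therefore start by minute 109.
So trimming can start as early as minute 70 and as late as minute 109, giving 109 − 70 = 39 minutes of slack.

39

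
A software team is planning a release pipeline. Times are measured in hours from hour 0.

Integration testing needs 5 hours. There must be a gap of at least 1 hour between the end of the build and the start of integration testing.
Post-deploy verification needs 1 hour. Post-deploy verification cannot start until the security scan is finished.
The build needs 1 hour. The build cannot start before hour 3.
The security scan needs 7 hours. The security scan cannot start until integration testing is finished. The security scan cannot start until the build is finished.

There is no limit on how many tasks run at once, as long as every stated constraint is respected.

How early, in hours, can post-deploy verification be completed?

The build cannot begin until its own release at hour 3. It runs from hour 3 to 3 + 1 = hour 4.
Integration testing cannot begin until the build (finishes hour 4, plus 1-hour gap → hour 5). It runs from hour 5 to 5 + 5 = hour 10.
For the security scan: integration testing (finishes hour 10); the build (finishes hour 4). Taking the maximum gives a start of hour 10, and it finishes at 10 + 7 = hour 17.
Post-deploy verification waits on the security scan (finishes hour 17), so it starts at hour 17 and finishes at 17 + 1 = hour 18.

18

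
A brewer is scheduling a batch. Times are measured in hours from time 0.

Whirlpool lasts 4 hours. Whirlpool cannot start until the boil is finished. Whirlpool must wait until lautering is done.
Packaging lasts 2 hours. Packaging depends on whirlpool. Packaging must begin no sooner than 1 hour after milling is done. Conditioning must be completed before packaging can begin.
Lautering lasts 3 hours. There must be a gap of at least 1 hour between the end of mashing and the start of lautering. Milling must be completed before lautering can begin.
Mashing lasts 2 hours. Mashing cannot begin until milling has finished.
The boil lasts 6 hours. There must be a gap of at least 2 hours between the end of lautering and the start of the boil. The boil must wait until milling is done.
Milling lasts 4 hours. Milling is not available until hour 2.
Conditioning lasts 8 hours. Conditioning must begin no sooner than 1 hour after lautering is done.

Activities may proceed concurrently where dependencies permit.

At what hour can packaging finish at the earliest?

26

After its own release at hour 2, milling can start at hour 2 and finishes at hour 6.
Mashing cannot begin until milling (finishes hour 6). It runs from hour 6 to 6 + 2 = hour 8.
Lautering needs all of mashing (finishes hour 8, plus 1-hour gap → hour 9); milling (finishes hour 6). That puts its earliest start at hour 9; it finishes at 9 + 3 = hour 12.
After lautering (finishes hour 12, plus 1-hour gap → hour 13), conditioning can start at hour 13 and finishes at hour 21.
For the boil: lautering (finishes hour 12, plus 2-hour gap → hour 14); milling (finishes hour 6). Taking the maximum gives a start of hour 14, and it finishes at 14 + 6 = hour 20.
For whirlpool: the boil (finishes hour 20); lautering (finishes hour 12). Taking the maximum gives a start of hour 20, and it finishes at 20 + 4 = hour 24.
For packaging: whirlpool (finishes hour 24); milling (finishes hour 6, plus 1-hour gap → hour 7); conditioning (finishes hour 21). Taking the maximum gives a start of hour 24, and it finishes at 24 + 2 = hour 26.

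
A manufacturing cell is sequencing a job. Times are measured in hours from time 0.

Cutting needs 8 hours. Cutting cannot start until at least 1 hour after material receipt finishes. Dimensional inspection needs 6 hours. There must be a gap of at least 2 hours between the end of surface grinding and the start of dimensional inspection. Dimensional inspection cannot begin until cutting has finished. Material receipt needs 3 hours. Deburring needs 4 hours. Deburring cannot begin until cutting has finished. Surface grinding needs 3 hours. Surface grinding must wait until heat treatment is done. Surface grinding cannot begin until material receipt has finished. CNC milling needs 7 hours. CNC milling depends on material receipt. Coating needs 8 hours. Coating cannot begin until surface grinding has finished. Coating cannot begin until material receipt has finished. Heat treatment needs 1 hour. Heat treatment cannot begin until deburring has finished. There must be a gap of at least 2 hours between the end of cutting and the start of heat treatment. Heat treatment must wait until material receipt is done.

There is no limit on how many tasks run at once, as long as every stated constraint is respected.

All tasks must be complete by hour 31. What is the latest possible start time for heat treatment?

19

Dimensional inspection has no dependents, so it just needs to finish by hour 31. Starting by 31 − 6 = hour 25 achieves that.
Coating has no dependents, so it just needs to finish by hour 31. Starting by 31 − 8 = hour 23 achieves that.
Surface grinding must finish in time for dimensional inspection (must start by hour 25, minus 2-hour gap → hour 23); coating (must start by hour 23). The tightest is hour 23, so surface grinding must start by 23 − 3 = hour 20.
Heat treatment must finish before surface grinding (must start by hour 20). With a 1-hour duration, heat treatment must start by 20 − 1 = hour 19.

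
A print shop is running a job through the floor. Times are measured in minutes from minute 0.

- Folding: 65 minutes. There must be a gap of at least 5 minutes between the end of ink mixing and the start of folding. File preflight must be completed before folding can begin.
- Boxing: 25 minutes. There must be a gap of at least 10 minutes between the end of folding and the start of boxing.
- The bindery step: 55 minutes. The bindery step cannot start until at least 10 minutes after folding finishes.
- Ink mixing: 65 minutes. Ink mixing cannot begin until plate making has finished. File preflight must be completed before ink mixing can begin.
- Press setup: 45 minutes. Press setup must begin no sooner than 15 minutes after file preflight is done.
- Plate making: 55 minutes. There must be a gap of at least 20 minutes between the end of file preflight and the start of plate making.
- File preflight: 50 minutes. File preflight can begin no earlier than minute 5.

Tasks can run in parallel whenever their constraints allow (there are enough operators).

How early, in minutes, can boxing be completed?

300

After its own release at minute 5, file preflight can start at minute 5 and finishes at minute 55.
Plate making waits on file preflight (finishes minute 55, plus 20-minute gap → minute 75), so it starts at minute 75 and finishes at 75 + 55 = minute 130.
For ink mixing: plate making (finishes minute 130); file preflight (finishes minute 55). Taking the maximum gives a start of minute 130, and it finishes at 130 + 65 = minute 195.
Folding needs all of ink mixing (finishes minute 195, plus 5-minute gap → minute 200); file preflight (finishes minute 55). That puts its earliest start at minute 200; it finishes at 200 + 65 = minute 265.
Boxing cannot begin until folding (finishes minute 265, plus 10-minute gap → minute 275). It runs from minute 275 to 275 + 25 = minute 300.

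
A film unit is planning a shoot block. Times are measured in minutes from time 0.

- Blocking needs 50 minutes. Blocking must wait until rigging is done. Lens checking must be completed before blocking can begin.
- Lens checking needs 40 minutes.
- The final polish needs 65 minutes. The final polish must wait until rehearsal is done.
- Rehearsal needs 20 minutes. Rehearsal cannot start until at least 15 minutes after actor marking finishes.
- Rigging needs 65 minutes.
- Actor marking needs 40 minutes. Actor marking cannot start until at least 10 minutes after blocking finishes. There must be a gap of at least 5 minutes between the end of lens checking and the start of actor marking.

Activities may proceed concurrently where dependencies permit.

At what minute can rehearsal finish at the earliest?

Lens checking has no prerequisites, so it starts at minute 0 and finishes at minute 40.
Rigging can start immediately at minute 0; it finishes at minute 65.
Blocking cannot start until rigging (finishes minute 65); lens checking (finishes minute 40). The controlling bound is minute 65, so blocking finishes at 65 + 50 = minute 115.
Actor marking needs all of blocking (finishes minute 115, plus 10-minute gap → minute 125); lens checking (finishes minute 40, plus 5-minute gap → minute 45). That puts its earliest start at minute 125; it finishes at 125 + 40 = minute 165.
Rehearsal waits on actor marking (finishes minute 165, plus 15-minute gap → minute 180), so it starts at minute 180 and finishes at 180 + 20 = minute 200.

200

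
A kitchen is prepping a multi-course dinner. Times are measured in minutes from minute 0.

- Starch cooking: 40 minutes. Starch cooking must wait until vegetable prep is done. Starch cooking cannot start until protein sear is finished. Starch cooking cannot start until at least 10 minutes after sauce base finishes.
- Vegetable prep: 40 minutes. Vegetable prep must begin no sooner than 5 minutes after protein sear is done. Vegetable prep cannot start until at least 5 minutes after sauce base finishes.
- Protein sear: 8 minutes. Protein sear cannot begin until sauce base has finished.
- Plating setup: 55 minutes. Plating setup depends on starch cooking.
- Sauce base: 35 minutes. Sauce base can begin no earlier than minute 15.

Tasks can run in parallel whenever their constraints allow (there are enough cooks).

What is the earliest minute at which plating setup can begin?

Sauce base waits on its own release at minute 15, so it starts at minute 15 and finishes at 15 + 35 = minute 50.
Protein sear waits on sauce base (finishes minute 50), so it starts at minute 50 and finishes at 50 + 8 = minute 58.
Vegetable prep needs all of protein sear (finishes minute 58, plus 5-minute gap → minute 63); sauce base (finishes minute 50, plus 5-minute gap → minute 55). That puts its earliest start at minute 63; it finishes at 63 + 40 = minute 103.
Starch cooking needs all of vegetable prep (finishes minute 103); protein sear (finishes minute 58); sauce base (finishes minute 50, plus 10-minute gap → minute 60). That puts its earliest start at minute 103; it finishes at 103 + 40 = minute 143.
Plating setup waits on starch cooking (finishes minute 143), so the earliest it can start is minute 143.

143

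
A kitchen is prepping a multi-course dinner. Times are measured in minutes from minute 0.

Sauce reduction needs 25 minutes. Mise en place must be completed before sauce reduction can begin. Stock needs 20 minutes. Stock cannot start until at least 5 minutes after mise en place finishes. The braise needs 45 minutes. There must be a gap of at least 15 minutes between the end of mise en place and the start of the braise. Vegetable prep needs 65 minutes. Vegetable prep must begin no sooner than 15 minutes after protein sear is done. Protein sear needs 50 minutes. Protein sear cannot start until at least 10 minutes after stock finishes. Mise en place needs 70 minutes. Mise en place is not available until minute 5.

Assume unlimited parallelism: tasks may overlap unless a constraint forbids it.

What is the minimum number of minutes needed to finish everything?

After its own release at minute 5, mise en place can start at minute 5 and finishes at minute 75.
Sauce reduction waits on mise en place (finishes minute 75), so it starts at minute 75 and finishes at 75 + 25 = minute 100.
After mise en place (finishes minute 75, plus 15-minute gap → minute 90), the braise can start at minute 90 and finishes at minute 135.
Stock waits on mise en place (finishes minute 75, plus 5-minute gap → minute 80), so it starts at minute 80 and finishes at 80 + 20 = minute 100.
After stock (finishes minute 100, plus 10-minute gap → minute 110), protein sear can start at minute 110 and finishes at minute 160.
Vegetable prep cannot begin until protein sear (finishes minute 160, plus 15-minute gap → minute 175). It runs from minute 175 to 175 + 65 = minute 240.
All tasks are finished once the last one completes. Finish times: Mise en place at 75, Stock at 100, The braise at 135, Protein sear at 160, Vegetable prep at 240, Sauce reduction at 100. The latest is minute 240.

240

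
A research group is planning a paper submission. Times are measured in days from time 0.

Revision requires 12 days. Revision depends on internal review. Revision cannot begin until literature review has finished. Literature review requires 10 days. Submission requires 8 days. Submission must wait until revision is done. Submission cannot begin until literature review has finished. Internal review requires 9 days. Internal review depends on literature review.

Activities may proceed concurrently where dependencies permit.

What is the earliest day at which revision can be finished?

31

Nothing blocks literature review, so it runs from day 0 to day 10.
After literature review (finishes day 10), internal review can start at day 10 and finishes at day 19.
For revision: internal review (finishes day 19); literature review (finishes day 10). Taking the maximum gives a start of day 19, and it finishes at 19 + 12 = day 31.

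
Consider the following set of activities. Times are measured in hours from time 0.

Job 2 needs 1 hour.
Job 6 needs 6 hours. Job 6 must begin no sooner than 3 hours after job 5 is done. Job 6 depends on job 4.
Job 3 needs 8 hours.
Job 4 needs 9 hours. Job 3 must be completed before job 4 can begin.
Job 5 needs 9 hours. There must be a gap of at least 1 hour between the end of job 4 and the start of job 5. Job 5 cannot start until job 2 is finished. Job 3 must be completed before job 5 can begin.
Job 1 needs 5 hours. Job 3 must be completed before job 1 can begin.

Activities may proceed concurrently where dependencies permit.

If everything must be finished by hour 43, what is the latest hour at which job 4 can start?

15

Job 6 must finish by hour 43; it takes 6 hours, so it must start by 43 − 6 = hour 37.
Job 5 has to be done before job 6 (must start by hour 37, minus 3-hour gap → hour 34). That means finishing by hour 34, i.e. starting by 34 − 9 = hour 25.
Job 4 must finish in time for job 5 (must start by hour 25, minus 1-hour gap → hour 24); job 6 (must start by hour 37). The tightest is hour 24, so job 4 must start by 24 − 9 = hour 15.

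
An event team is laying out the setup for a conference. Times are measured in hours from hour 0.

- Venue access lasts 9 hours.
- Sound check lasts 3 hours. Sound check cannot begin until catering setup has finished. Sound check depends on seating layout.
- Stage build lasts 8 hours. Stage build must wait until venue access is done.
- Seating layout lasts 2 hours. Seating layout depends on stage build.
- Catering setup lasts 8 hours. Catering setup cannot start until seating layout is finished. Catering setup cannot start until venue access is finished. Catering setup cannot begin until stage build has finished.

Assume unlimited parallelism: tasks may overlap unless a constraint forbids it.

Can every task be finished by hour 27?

No

Nothing blocks venue access, so it runs from hour 0 to hour 9.
After venue access (finishes hour 9), stage build can start at hour 9 and finishes at hour 17.
Seating layout waits on stage build (finishes hour 17), so it starts at hour 17 and finishes at 17 + 2 = hour 19.
For catering setup: seating layout (finishes hour 19); venue access (finishes hour 9); stage build (finishes hour 17). Taking the maximum gives a start of hour 19, and it finishes at 19 + 8 = hour 27.
Sound check needs all of catering setup (finishes hour 27); seating layout (finishes hour 19). That puts its earliest start at hour 27; it finishes at 27 + 3 = hour 30.
The earliest everything can be done is hour 30, which is after the deadline of 27, so it is not possible.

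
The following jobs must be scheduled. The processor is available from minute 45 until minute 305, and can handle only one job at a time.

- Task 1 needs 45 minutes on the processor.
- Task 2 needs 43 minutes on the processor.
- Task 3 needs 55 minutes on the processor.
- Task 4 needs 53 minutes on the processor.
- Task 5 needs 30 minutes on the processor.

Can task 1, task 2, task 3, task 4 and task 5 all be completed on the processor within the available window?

The processor window is 305 − 45 = 260 minutes.
Running back to back, the jobs need 45 + 43 + 55 + 53 + 30 = 226 minutes on the processor.
Since 226 ≤ 260, they fit within the window.

Yes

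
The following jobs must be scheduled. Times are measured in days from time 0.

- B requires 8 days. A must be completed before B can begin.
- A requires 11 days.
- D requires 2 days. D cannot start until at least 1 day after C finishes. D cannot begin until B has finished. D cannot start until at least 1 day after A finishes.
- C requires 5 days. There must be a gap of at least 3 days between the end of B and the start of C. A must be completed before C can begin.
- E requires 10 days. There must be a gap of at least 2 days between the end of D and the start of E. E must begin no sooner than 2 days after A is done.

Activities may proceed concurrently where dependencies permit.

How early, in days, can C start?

A has no prerequisites, so it starts at day 0 and finishes at day 11.
After A (finishes day 11), B can start at day 11 and finishes at day 19.
C waits on B (finishes day 19, plus 3-day gap → day 22); A (finishes day 11). The latest of these is day 22, which is the earliest C can start.

22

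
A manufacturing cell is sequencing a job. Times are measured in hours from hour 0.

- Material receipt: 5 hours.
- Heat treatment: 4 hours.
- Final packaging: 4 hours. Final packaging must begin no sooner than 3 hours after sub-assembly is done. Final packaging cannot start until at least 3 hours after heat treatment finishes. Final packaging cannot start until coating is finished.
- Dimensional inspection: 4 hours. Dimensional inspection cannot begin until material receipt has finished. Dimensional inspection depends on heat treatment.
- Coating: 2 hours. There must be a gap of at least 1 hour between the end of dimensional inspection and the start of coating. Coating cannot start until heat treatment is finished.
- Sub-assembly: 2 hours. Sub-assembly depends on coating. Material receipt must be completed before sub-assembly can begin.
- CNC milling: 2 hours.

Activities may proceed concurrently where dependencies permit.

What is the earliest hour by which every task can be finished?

21

Heat treatment can start immediately at hour 0; it finishes at hour 4.
Nothing blocks CNC milling, so it runs from hour 0 to hour 2.
Material receipt can start immediately at hour 0; it finishes at hour 5.
Dimensional inspection needs all of material receipt (finishes hour 5); heat treatment (finishes hour 4). That puts its earliest start at hour 5; it finishes at 5 + 4 = hour 9.
For coating: dimensional inspection (finishes hour 9, plus 1-hour gap → hour 10); heat treatment (finishes hour 4). Taking the maximum gives a start of hour 10, and it finishes at 10 + 2 = hour 12.
Sub-assembly cannot start until coating (finishes hour 12); material receipt (finishes hour 5). The controlling bound is hour 12, so sub-assembly finishes at 12 + 2 = hour 14.
Final packaging needs all of sub-assembly (finishes hour 14, plus 3-hour gap → hour 17); heat treatment (finishes hour 4, plus 3-hour gap → hour 7); coating (finishes hour 12). That puts its earliest start at hour 17; it finishes at 17 + 4 = hour 21.
All tasks are finished once the last one completes. Finish times: Material receipt at 5, CNC milling at 2, Heat treatment at 4, Dimensional inspection at 9, Coating at 12, Sub-assembly at 14, Final packaging at 21. The latest is hour 21.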